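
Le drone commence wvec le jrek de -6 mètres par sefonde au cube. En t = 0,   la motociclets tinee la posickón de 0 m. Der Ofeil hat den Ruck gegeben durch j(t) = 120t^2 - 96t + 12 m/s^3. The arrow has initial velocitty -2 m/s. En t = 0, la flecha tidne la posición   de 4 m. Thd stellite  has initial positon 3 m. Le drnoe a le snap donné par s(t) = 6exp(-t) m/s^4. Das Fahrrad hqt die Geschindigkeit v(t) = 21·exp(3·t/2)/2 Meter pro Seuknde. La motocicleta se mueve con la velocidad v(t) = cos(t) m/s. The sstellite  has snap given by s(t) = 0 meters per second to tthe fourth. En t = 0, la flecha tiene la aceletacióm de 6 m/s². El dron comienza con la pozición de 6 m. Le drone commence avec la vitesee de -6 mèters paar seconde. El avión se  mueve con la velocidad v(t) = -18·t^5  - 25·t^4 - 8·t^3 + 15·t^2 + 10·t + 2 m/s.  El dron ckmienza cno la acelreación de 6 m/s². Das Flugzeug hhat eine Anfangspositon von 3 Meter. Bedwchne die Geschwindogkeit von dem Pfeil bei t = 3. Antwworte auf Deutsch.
Wir müssen unsere Gleichung für den Ruck j(t) = 120·t^2 - 96·t + 12 2-mal integrieren. Durch Integration von dem Ruck und Verwendung der Anfangsbedingung a(0) = 6, erhalten wir a(t) = 40·t^3 - 48·t^2 + 12·t + 6. Das Integral von der Beschleunigung, mit v(0) = -2, ergibt die Geschwindigkeit: v(t) = 10·t^4 - 16·t^3 + 6·t^2 + 6·t - 2. Wir haben die Geschwindigkeit v(t) = 10·t^4 - 16·t^3 + 6·t^2 + 6·t - 2. Durch Einsetzen von t = 3: v(3) = 448.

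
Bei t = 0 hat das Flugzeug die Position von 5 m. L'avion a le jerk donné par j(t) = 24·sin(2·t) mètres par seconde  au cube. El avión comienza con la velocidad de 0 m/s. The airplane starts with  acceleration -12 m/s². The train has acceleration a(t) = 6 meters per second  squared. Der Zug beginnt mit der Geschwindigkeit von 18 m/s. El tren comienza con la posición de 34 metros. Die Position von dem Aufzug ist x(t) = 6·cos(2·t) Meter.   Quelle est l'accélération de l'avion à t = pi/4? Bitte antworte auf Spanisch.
Necesitamos integrar nuestra ecuación de la sacudida j(t) = 24·sin(2·t) 1 vez. Tomando ∫j(t)dt y aplicando a(0) = -12, encontramos a(t) = -12·cos(2·t). Usando a(t) = -12·cos(2·t) y sustituyendo t = pi/4, encontramos a = 0.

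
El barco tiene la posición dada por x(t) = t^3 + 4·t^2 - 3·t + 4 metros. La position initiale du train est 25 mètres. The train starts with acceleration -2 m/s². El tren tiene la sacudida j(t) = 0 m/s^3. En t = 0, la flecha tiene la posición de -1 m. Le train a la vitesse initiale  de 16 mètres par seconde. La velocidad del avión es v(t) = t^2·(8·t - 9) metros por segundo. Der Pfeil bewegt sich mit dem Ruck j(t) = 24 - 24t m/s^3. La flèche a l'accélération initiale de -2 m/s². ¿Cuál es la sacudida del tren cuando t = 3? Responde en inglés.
We have jerk j(t) = 0. Substituting t = 3: j(3) = 0.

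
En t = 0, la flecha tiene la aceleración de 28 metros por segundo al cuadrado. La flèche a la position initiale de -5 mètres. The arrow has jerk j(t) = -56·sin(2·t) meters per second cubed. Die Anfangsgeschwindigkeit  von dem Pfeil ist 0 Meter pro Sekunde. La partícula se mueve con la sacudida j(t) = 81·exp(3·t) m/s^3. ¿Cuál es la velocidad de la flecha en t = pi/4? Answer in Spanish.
Necesitamos integrar nuestra ecuación de la sacudida j(t) = -56·sin(2·t) 2 veces. Integrando la sacudida y usando la condición inicial a(0) = 28, obtenemos a(t) = 28·cos(2·t). Integrando la aceleración y usando la condición inicial v(0) = 0, obtenemos v(t) = 14·sin(2·t). De la ecuación de la velocidad v(t) = 14·sin(2·t), sustituimos t = pi/4 para obtener v = 14.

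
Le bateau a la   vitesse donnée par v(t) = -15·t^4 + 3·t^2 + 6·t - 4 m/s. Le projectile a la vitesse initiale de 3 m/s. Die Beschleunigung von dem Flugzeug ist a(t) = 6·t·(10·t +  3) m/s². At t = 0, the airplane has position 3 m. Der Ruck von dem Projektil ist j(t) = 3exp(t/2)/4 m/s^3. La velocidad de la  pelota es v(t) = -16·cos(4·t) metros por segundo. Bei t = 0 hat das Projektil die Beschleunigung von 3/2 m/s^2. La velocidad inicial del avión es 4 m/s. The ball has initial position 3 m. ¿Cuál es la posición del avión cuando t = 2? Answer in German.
Um dies zu lösen, müssen wir 2 Integrale unserer Gleichung für die Beschleunigung a(t) = 6·t·(10·t + 3) finden. Mit ∫a(t)dt und Anwendung von v(0) = 4, finden wir v(t) = 20·t^3 + 9·t^2 + 4. Durch Integration von der Geschwindigkeit und Verwendung der Anfangsbedingung x(0) = 3, erhalten wir x(t) = 5·t^4 + 3·t^3 + 4·t + 3. Wir haben die Position x(t) = 5·t^4 + 3·t^3 + 4·t + 3. Durch Einsetzen von t = 2: x(2) = 115.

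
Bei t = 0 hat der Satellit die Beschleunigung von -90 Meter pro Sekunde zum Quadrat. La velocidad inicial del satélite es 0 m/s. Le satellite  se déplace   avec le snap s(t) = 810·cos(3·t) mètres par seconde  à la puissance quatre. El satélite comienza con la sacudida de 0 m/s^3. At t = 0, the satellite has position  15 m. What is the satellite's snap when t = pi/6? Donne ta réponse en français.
Nous avons le snap s(t) = 810·cos(3·t). En substituant t = pi/6: s(pi/6) = 0.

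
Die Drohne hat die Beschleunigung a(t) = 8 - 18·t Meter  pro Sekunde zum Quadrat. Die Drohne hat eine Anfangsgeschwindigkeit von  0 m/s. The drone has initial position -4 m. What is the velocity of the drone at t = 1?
We need to integrate our acceleration equation a(t) = 8 - 18·t 1 time. Taking ∫a(t)dt and applying v(0) = 0, we find v(t) = t·(8 - 9·t). From the given velocity equation v(t) = t·(8 - 9·t), we substitute t = 1 to get v = -1.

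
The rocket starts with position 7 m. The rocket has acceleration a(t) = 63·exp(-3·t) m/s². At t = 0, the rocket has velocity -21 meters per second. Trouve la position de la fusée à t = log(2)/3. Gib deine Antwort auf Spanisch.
Partiendo de la aceleración a(t) = 63·exp(-3·t), tomamos 2 antiderivadas. Tomando ∫a(t)dt y aplicando v(0) = -21, encontramos v(t) = -21·exp(-3·t). La antiderivada de la velocidad, con x(0) = 7, da la posición: x(t) = 7·exp(-3·t). Usando x(t) = 7·exp(-3·t) y sustituyendo t = log(2)/3, encontramos x = 7/2.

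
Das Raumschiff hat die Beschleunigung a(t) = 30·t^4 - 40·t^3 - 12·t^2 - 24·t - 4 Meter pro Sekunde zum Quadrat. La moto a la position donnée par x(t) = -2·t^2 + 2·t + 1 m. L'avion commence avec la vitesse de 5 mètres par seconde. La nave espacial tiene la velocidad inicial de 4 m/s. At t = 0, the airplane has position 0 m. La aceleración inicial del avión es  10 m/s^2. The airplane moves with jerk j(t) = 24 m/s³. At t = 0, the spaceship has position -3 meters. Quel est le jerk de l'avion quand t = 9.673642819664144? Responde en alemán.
Wir haben den Ruck j(t) = 24. Durch Einsetzen von t = 9.673642819664144: j(9.673642819664144) = 24.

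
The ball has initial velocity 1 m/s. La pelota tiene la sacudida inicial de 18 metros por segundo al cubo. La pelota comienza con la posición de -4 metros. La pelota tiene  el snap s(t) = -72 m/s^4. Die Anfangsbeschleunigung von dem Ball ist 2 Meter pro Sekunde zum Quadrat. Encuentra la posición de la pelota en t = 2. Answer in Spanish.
Necesitamos integrar nuestra ecuación del snap s(t) = -72 4 veces. Tomando ∫s(t)dt y aplicando j(0) = 18, encontramos j(t) = 18 - 72·t. La integral de la sacudida es la aceleración. Usando a(0) = 2, obtenemos a(t) = -36·t^2 + 18·t + 2. Integrando la aceleración y usando la condición inicial v(0) = 1, obtenemos v(t) = -12·t^3 + 9·t^2 + 2·t + 1. La integral de la velocidad es la posición. Usando x(0) = -4, obtenemos x(t) = -3·t^4 + 3·t^3 + t^2 + t - 4. Tenemos la posición x(t) = -3·t^4 + 3·t^3 + t^2 + t - 4. Sustituyendo t = 2: x(2) = -22.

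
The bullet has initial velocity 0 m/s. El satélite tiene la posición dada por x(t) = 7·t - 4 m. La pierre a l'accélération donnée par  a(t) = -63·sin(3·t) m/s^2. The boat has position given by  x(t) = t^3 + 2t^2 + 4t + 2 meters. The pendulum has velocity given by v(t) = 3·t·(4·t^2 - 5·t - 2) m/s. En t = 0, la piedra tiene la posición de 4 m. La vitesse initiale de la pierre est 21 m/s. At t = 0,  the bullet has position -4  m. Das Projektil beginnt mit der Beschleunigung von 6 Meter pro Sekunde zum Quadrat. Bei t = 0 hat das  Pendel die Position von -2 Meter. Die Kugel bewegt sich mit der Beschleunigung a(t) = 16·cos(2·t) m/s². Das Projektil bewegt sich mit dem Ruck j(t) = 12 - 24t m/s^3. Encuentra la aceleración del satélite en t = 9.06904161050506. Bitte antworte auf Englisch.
We must differentiate our position equation x(t) = 7·t - 4 2 times. Differentiating position, we get velocity: v(t) = 7. The derivative of velocity gives acceleration: a(t) = 0. We have acceleration a(t) = 0. Substituting t = 9.06904161050506: a(9.06904161050506) = 0.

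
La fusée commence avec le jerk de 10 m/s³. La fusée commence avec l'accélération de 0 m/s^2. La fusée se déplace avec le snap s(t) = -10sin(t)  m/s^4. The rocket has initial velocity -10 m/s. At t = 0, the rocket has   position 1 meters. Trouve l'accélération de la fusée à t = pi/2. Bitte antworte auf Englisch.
To solve this, we need to take 2 integrals of our snap equation s(t) = -10·sin(t). The integral of snap is jerk. Using j(0) = 10, we get j(t) = 10·cos(t). Integrating jerk and using the initial condition a(0) = 0, we get a(t) = 10·sin(t). Using a(t) = 10·sin(t) and substituting t = pi/2, we find a = 10.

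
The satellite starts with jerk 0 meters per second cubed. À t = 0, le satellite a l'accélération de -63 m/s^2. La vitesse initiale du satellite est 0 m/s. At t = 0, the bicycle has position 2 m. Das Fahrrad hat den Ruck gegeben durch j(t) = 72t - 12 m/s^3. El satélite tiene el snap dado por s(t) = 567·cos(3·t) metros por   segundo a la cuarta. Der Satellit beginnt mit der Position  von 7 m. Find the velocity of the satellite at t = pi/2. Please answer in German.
Ausgehend von dem Snap s(t) = 567·cos(3·t), nehmen wir 3 Integrale. Das Integral von dem Snap ist der Ruck. Mit j(0) = 0 erhalten wir j(t) = 189·sin(3·t). Durch Integration von dem Ruck und Verwendung der Anfangsbedingung a(0) = -63, erhalten wir a(t) = -63·cos(3·t). Die Stammfunktion von der Beschleunigung, mit v(0) = 0, ergibt die Geschwindigkeit: v(t) = -21·sin(3·t). Wir haben die Geschwindigkeit v(t) = -21·sin(3·t). Durch Einsetzen von t = pi/2: v(pi/2) = 21.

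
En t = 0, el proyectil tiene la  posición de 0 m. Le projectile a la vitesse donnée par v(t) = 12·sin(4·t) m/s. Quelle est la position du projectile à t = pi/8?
Nous devons intégrer notre équation de la vitesse v(t) = 12·sin(4·t) 1 fois. En intégrant la vitesse et en utilisant la condition initiale x(0) = 0, nous obtenons x(t) = 3 - 3·cos(4·t). De l'équation de la position x(t) = 3 - 3·cos(4·t), nous substituons t = pi/8 pour obtenir x = 3.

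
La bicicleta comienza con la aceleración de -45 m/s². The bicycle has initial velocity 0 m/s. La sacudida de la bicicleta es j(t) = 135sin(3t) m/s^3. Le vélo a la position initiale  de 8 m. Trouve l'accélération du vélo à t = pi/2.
En partant du jerk j(t) = 135·sin(3·t), nous prenons 1 intégrale. La primitive du jerk est l'accélération. En utilisant a(0) = -45, nous obtenons a(t) = -45·cos(3·t). De l'équation de l'accélération a(t) = -45·cos(3·t), nous substituons t = pi/2 pour obtenir a = 0.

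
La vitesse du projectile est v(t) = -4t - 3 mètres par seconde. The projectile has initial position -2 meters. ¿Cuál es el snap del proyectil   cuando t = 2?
Para resolver esto, necesitamos tomar 3 derivadas de nuestra ecuación de la velocidad v(t) = -4·t - 3. Tomando d/dt de v(t), encontramos a(t) = -4. La derivada de la aceleración da la sacudida: j(t) = 0. Derivando la sacudida, obtenemos el snap: s(t) = 0. Usando s(t) = 0 y sustituyendo t = 2, encontramos s = 0.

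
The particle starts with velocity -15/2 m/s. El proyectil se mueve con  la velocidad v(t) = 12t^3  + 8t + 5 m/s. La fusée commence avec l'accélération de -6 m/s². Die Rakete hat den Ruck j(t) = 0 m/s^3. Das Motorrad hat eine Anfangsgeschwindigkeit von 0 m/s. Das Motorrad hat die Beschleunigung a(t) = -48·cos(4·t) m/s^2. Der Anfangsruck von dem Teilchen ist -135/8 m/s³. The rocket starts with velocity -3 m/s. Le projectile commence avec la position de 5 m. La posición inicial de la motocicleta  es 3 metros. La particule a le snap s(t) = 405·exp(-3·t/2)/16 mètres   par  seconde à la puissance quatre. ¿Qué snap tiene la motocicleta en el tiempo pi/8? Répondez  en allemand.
Um dies zu lösen, müssen wir 2 Ableitungen unserer Gleichung für die Beschleunigung a(t) = -48·cos(4·t) nehmen. Durch Ableiten von der Beschleunigung erhalten wir den Ruck: j(t) = 192·sin(4·t). Mit d/dt von j(t) finden wir s(t) = 768·cos(4·t). Aus der Gleichung für den Snap s(t) = 768·cos(4·t), setzen wir t = pi/8 ein und erhalten s = 0.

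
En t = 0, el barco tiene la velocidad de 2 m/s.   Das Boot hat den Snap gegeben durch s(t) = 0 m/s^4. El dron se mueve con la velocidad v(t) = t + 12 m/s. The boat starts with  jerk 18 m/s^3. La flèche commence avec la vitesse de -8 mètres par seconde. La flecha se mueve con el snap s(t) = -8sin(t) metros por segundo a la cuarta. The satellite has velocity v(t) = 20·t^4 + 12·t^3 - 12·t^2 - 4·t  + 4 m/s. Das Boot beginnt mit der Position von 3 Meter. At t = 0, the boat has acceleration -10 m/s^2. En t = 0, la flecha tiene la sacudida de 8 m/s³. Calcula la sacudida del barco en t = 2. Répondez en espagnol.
Partiendo del snap s(t) = 0, tomamos 1 integral. La antiderivada del snap, con j(0) = 18, da la sacudida: j(t) = 18. Tenemos la sacudida j(t) = 18. Sustituyendo t = 2: j(2) = 18.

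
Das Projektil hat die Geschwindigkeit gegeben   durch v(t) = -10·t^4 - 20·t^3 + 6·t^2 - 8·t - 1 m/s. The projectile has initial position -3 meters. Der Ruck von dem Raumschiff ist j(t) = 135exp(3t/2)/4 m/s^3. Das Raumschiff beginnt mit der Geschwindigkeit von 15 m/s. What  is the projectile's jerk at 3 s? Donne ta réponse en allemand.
Um dies zu lösen, müssen wir 2 Ableitungen unserer Gleichung für die Geschwindigkeit v(t) = -10·t^4 - 20·t^3 + 6·t^2 - 8·t - 1 nehmen. Die Ableitung von der Geschwindigkeit ergibt die Beschleunigung: a(t) = -40·t^3 - 60·t^2 + 12·t - 8. Mit d/dt von a(t) finden wir j(t) = -120·t^2 - 120·t + 12. Mit j(t) = -120·t^2 - 120·t + 12 und Einsetzen von t = 3, finden wir j = -1428.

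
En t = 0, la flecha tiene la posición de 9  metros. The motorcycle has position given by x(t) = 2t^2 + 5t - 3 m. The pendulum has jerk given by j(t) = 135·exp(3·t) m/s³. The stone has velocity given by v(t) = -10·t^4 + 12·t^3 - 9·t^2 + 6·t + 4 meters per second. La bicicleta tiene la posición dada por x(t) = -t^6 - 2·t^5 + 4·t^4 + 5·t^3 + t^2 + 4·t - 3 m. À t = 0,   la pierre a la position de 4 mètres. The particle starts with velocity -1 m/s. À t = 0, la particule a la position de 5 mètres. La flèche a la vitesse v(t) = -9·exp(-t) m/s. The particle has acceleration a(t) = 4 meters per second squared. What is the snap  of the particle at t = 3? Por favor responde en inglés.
Starting from acceleration a(t) = 4, we take 2 derivatives. Differentiating acceleration, we get jerk: j(t) = 0. Differentiating jerk, we get snap: s(t) = 0. Using s(t) = 0 and substituting t = 3, we find s = 0.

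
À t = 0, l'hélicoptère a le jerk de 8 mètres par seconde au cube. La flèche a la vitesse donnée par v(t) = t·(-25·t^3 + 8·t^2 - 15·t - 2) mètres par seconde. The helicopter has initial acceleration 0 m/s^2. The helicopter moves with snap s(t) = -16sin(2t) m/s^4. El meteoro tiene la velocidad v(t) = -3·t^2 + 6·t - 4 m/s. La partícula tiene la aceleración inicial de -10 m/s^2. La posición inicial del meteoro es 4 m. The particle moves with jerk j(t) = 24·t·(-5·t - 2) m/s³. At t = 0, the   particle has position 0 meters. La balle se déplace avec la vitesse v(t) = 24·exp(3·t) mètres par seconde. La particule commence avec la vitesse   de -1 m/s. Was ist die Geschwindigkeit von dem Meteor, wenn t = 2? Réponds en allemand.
Mit v(t) = -3·t^2 + 6·t - 4 und Einsetzen von t = 2, finden wir v = -4.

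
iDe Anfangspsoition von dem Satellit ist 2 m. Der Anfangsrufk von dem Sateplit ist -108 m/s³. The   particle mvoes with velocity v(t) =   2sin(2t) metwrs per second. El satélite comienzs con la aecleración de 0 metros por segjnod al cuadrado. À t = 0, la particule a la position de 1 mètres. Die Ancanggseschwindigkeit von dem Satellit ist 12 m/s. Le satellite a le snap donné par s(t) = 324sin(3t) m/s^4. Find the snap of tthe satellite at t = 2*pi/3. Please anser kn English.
Using s(t) = 324·sin(3·t) and substituting t = 2*pi/3, we find s = 0.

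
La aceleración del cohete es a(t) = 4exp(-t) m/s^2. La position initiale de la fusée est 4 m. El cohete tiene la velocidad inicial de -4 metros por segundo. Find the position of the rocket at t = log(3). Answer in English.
We must find the antiderivative of our acceleration equation a(t) = 4·exp(-t) 2 times. Taking ∫a(t)dt and applying v(0) = -4, we find v(t) = -4·exp(-t). Taking ∫v(t)dt and applying x(0) = 4, we find x(t) = 4·exp(-t). From the given position equation x(t) = 4·exp(-t), we substitute t = log(3) to get x = 4/3.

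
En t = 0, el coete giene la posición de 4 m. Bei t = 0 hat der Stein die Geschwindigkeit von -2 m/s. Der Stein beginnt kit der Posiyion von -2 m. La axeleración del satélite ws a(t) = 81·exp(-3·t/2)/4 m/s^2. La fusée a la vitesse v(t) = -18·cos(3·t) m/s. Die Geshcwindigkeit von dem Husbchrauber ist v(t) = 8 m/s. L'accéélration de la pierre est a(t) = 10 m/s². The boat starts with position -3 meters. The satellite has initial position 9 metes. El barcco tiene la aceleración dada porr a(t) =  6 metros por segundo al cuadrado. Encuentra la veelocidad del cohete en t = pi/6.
Usando v(t) = -18·cos(3·t) y sustituyendo t = pi/6, encontramos v = 0.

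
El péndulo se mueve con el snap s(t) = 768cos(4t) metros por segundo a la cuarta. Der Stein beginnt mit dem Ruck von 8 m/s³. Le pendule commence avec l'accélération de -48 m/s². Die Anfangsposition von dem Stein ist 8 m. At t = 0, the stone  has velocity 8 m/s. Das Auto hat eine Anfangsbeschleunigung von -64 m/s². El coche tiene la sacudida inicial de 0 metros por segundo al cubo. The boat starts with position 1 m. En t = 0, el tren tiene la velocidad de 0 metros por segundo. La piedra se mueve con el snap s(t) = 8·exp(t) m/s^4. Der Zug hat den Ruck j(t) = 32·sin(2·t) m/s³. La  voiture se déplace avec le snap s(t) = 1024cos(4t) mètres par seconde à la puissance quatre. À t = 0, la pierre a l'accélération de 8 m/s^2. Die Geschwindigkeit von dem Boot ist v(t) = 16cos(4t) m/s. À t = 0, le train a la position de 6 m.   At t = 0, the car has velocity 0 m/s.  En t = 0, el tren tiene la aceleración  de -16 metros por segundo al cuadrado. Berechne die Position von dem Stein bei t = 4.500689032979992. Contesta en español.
Necesitamos integrar nuestra ecuación del snap s(t) = 8·exp(t) 4 veces. Tomando ∫s(t)dt y aplicando j(0) = 8, encontramos j(t) = 8·exp(t). La integral de la sacudida, con a(0) = 8, da la aceleración: a(t) = 8·exp(t). Integrando la aceleración y usando la condición inicial v(0) = 8, obtenemos v(t) = 8·exp(t). La antiderivada de la velocidad es la posición. Usando x(0) = 8, obtenemos x(t) = 8·exp(t). Usando x(t) = 8·exp(t) y sustituyendo t = 4.500689032979992, encontramos x = 720.633419569741.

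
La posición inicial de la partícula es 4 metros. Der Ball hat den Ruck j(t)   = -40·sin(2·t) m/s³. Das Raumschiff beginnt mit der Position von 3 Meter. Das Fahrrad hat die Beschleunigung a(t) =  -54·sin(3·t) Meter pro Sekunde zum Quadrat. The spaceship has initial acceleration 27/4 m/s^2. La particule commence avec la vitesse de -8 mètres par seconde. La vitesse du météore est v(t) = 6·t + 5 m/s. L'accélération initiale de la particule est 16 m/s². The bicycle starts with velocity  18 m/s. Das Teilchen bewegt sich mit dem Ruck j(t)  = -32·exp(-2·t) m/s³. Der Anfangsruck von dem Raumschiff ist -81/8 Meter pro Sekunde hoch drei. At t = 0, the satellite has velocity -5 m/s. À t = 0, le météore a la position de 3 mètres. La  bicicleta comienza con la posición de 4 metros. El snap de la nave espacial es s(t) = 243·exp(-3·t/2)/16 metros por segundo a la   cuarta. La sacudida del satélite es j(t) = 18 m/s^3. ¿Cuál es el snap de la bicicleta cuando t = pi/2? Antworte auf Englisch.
We must differentiate our acceleration equation a(t) = -54·sin(3·t) 2 times. Taking d/dt of a(t), we find j(t) = -162·cos(3·t). Differentiating jerk, we get snap: s(t) = 486·sin(3·t). We have snap s(t) = 486·sin(3·t). Substituting t = pi/2: s(pi/2) = -486.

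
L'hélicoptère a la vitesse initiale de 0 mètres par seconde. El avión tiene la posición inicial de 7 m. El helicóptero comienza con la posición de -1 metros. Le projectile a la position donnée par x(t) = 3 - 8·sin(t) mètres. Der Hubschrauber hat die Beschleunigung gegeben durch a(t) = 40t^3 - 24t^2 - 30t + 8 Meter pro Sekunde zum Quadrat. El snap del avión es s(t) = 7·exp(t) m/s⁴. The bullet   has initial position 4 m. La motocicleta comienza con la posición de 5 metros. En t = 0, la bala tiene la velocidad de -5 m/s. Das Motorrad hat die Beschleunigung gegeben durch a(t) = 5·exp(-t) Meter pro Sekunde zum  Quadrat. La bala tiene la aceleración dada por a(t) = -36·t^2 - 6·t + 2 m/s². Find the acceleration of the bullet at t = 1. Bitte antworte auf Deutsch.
Mit a(t) = -36·t^2 - 6·t + 2 und Einsetzen von t = 1, finden wir a = -40.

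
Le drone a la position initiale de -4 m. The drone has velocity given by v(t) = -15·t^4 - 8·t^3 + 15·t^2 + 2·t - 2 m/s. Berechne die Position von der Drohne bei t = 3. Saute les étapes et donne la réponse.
Die Position bei t = 3 ist x = -757.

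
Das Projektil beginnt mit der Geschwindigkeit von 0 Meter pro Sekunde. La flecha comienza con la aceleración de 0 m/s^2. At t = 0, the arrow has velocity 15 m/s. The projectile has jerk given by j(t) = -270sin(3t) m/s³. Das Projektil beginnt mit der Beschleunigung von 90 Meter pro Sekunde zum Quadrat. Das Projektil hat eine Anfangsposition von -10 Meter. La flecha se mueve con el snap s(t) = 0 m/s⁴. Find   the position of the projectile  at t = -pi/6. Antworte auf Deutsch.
Wir müssen unsere Gleichung für den Ruck j(t) = -270·sin(3·t) 3-mal integrieren. Die Stammfunktion von dem Ruck, mit a(0) = 90, ergibt die Beschleunigung: a(t) = 90·cos(3·t). Die Stammfunktion von der Beschleunigung, mit v(0) = 0, ergibt die Geschwindigkeit: v(t) = 30·sin(3·t). Die Stammfunktion von der Geschwindigkeit ist die Position. Mit x(0) = -10 erhalten wir x(t) = -10·cos(3·t). Wir haben die Position x(t) = -10·cos(3·t). Durch Einsetzen von t = -pi/6: x(-pi/6) = 0.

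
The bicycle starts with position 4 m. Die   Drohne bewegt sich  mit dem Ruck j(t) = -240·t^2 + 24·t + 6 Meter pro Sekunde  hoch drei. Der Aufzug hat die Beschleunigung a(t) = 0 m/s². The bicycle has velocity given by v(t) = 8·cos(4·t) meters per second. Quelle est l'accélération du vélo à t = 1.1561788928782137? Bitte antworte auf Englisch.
Starting from velocity v(t) = 8·cos(4·t), we take 1 derivative. The derivative of velocity gives acceleration: a(t) = -32·sin(4·t). Using a(t) = -32·sin(4·t) and substituting t = 1.1561788928782137, we find a = 31.8770927328184.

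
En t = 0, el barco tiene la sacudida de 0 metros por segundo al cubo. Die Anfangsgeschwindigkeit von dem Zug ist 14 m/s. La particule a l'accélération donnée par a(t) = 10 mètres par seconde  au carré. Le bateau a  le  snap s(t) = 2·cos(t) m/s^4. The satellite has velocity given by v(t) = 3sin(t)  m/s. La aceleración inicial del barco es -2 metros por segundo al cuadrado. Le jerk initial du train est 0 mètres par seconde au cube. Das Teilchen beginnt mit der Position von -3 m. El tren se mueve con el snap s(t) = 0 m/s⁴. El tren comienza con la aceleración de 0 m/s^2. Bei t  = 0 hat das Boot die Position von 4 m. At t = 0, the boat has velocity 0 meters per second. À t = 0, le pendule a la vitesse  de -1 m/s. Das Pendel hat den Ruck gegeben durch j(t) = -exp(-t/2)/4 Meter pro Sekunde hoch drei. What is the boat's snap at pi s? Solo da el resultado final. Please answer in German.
Bei t = pi, s = -2.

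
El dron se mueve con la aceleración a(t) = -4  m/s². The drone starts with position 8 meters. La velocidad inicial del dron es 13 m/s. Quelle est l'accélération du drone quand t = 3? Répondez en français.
En utilisant a(t) = -4 et en substituant t = 3, nous trouvons a = -4.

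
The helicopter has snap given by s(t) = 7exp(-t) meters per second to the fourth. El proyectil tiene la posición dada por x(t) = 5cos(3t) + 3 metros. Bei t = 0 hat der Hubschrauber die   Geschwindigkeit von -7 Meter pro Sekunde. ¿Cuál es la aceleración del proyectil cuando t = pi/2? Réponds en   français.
En partant de la position x(t) = 5·cos(3·t) + 3, nous prenons 2 dérivées. La dérivée de la position donne la vitesse: v(t) = -15·sin(3·t). En dérivant la vitesse, nous obtenons l'accélération: a(t) = -45·cos(3·t). Nous avons l'accélération a(t) = -45·cos(3·t). En substituant t = pi/2: a(pi/2) = 0.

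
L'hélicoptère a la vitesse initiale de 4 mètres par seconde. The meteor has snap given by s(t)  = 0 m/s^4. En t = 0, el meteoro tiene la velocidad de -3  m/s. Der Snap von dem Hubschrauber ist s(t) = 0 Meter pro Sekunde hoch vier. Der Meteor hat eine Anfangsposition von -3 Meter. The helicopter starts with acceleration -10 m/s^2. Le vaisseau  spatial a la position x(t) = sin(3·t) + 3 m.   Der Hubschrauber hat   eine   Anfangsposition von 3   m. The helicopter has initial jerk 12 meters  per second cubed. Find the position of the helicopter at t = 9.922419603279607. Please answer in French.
Nous devons intégrer notre équation du snap s(t) = 0 4 fois. En intégrant le snap et en utilisant la condition initiale j(0) = 12, nous obtenons j(t) = 12. La primitive du jerk, avec a(0) = -10, donne l'accélération: a(t) = 12·t - 10. En prenant ∫a(t)dt et en appliquant v(0) = 4, nous trouvons v(t) = 6·t^2 - 10·t + 4. En prenant ∫v(t)dt et en appliquant x(0) = 3, nous trouvons x(t) = 2·t^3 - 5·t^2 + 4·t + 3. De l'équation de la position x(t) = 2·t^3 - 5·t^2 + 4·t + 3, nous substituons t = 9.922419603279607 pour obtenir x = 1504.22957567141.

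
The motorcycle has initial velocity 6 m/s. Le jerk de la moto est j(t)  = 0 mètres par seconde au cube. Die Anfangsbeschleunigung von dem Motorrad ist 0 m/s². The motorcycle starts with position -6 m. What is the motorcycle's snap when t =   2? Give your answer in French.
Nous devons dériver notre équation du jerk j(t) = 0 1 fois. En prenant d/dt de j(t), nous trouvons s(t) = 0. Nous avons le snap s(t) = 0. En substituant t = 2: s(2) = 0.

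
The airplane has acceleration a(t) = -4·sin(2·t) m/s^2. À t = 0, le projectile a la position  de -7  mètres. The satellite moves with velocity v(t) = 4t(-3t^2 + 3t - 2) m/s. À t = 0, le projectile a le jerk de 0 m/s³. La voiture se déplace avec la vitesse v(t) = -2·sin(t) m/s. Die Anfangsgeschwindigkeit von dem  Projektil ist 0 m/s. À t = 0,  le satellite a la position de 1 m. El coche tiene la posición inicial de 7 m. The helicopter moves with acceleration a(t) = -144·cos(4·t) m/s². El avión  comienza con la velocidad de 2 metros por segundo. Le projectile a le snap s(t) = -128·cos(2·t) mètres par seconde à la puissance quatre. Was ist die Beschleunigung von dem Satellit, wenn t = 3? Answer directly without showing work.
Bei t = 3, a = -260.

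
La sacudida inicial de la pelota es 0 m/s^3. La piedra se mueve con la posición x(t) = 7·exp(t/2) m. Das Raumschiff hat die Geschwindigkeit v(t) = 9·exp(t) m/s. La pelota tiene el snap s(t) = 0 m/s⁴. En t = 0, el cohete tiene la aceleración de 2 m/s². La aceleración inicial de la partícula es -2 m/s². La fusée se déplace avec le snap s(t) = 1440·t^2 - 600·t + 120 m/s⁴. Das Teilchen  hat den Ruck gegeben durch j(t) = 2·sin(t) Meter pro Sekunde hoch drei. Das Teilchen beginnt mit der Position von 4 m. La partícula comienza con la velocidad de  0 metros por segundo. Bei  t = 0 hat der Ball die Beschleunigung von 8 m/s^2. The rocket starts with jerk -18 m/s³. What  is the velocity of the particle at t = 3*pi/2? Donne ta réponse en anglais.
To find the answer, we compute 2 antiderivatives of j(t) = 2·sin(t). The integral of jerk is acceleration. Using a(0) = -2, we get a(t) = -2·cos(t). Finding the antiderivative of a(t) and using v(0) = 0: v(t) = -2·sin(t). We have velocity v(t) = -2·sin(t). Substituting t = 3*pi/2: v(3*pi/2) = 2.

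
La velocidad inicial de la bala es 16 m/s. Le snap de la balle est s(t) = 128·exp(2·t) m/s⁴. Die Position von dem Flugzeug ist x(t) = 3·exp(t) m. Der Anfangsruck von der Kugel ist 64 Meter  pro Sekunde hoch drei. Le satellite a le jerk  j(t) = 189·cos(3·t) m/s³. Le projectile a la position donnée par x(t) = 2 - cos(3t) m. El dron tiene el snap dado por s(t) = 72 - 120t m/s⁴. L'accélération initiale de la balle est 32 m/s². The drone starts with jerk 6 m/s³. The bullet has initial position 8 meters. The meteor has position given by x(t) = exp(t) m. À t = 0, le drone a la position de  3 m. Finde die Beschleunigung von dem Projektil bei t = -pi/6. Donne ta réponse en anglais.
To solve this, we need to take 2 derivatives of our position equation x(t) = 2 - cos(3·t). The derivative of position gives velocity: v(t) = 3·sin(3·t). The derivative of velocity gives acceleration: a(t) = 9·cos(3·t). We have acceleration a(t) = 9·cos(3·t). Substituting t = -pi/6: a(-pi/6) = 0.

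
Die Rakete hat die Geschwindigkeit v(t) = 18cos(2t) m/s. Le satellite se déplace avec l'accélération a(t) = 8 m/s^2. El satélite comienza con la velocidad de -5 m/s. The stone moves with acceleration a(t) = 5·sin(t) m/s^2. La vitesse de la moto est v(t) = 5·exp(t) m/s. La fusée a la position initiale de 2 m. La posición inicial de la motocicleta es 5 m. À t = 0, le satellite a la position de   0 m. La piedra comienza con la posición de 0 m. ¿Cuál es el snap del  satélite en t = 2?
Partiendo de la aceleración a(t) = 8, tomamos 2 derivadas. Tomando d/dt de a(t), encontramos j(t) = 0. Tomando d/dt de j(t), encontramos s(t) = 0. De la ecuación del snap s(t) = 0, sustituimos t = 2 para obtener s = 0.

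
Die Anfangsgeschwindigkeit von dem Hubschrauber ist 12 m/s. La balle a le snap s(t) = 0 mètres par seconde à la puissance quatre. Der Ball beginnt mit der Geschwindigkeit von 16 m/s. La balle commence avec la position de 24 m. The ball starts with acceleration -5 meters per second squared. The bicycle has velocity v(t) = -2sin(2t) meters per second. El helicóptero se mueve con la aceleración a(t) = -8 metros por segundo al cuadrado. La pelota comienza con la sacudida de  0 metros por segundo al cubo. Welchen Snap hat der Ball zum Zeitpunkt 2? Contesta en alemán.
Aus der Gleichung für den Snap s(t) = 0, setzen wir t = 2 ein und erhalten s = 0.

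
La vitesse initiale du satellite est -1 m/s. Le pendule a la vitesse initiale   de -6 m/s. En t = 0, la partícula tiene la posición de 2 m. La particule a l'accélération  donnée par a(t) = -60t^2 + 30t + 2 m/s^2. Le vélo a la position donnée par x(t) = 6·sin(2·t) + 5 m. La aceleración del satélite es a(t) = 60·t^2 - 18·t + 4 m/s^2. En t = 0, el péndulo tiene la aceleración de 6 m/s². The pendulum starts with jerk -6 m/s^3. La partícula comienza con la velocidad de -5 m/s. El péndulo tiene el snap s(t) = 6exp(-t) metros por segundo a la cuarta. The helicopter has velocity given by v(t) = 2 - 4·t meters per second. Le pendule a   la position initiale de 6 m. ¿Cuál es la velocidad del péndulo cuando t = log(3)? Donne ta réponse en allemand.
Wir müssen die Stammfunktion unserer Gleichung für den Snap s(t) = 6·exp(-t) 3-mal finden. Durch Integration von dem Snap und Verwendung der Anfangsbedingung j(0) = -6, erhalten wir j(t) = -6·exp(-t). Das Integral von dem Ruck ist die Beschleunigung. Mit a(0) = 6 erhalten wir a(t) = 6·exp(-t). Das Integral von der Beschleunigung, mit v(0) = -6, ergibt die Geschwindigkeit: v(t) = -6·exp(-t). Wir haben die Geschwindigkeit v(t) = -6·exp(-t). Durch Einsetzen von t = log(3): v(log(3)) = -2.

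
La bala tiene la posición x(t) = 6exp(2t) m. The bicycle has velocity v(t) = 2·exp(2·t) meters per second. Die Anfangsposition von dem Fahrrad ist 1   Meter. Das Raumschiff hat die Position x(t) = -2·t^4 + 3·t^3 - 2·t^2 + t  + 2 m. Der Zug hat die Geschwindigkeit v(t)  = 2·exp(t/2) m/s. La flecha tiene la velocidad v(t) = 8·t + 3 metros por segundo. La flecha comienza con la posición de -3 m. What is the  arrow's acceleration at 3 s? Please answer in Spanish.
Partiendo de la velocidad v(t) = 8·t + 3, tomamos 1 derivada. Derivando la velocidad, obtenemos la aceleración: a(t) = 8. Usando a(t) = 8 y sustituyendo t = 3, encontramos a = 8.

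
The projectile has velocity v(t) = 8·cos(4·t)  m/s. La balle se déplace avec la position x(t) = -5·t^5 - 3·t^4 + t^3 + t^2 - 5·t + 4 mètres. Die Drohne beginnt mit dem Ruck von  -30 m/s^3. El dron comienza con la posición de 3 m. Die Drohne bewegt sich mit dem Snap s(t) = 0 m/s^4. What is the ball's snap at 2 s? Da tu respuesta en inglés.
We must differentiate our position equation x(t) = -5·t^5 - 3·t^4 + t^3 + t^2 - 5·t + 4 4 times. Differentiating position, we get velocity: v(t) = -25·t^4 - 12·t^3 + 3·t^2 + 2·t - 5. The derivative of velocity gives acceleration: a(t) = -100·t^3 - 36·t^2 + 6·t + 2. Differentiating acceleration, we get jerk: j(t) = -300·t^2 - 72·t + 6. Differentiating jerk, we get snap: s(t) = -600·t - 72. Using s(t) = -600·t - 72 and substituting t = 2, we find s = -1272.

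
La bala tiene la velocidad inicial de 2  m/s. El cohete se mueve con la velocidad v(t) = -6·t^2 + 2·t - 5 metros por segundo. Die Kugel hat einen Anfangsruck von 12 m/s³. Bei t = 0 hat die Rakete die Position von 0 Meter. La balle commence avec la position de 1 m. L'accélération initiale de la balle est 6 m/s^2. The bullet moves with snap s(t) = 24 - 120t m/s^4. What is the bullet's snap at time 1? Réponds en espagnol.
De la ecuación del snap s(t) = 24 - 120·t, sustituimos t = 1 para obtener s = -96.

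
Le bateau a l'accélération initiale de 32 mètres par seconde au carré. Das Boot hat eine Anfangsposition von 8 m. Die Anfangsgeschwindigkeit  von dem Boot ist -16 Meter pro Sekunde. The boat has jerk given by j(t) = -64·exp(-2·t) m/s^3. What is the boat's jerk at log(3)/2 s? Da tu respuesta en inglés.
From the given jerk equation j(t) = -64·exp(-2·t), we substitute t = log(3)/2 to get j = -64/3.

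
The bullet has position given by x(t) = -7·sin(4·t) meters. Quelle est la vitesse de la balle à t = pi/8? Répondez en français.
En partant de la position x(t) = -7·sin(4·t), nous prenons 1 dérivée. En prenant d/dt de x(t), nous trouvons v(t) = -28·cos(4·t). En utilisant v(t) = -28·cos(4·t) et en substituant t = pi/8, nous trouvons v = 0.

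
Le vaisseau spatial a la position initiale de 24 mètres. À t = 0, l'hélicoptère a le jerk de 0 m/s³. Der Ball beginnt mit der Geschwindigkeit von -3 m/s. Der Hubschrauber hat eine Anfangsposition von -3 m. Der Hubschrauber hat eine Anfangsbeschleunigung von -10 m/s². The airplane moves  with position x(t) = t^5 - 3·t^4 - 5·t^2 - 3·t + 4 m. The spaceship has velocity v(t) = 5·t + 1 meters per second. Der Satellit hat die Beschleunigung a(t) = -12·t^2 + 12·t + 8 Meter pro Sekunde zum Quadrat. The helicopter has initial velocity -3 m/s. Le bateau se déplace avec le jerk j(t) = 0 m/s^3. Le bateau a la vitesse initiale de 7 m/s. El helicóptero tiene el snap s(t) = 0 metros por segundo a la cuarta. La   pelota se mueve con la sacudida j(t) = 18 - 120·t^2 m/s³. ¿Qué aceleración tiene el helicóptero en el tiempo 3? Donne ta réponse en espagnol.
Para resolver esto, necesitamos tomar 2 integrales de nuestra ecuación del snap s(t) = 0. La antiderivada del snap, con j(0) = 0, da la sacudida: j(t) = 0. Tomando ∫j(t)dt y aplicando a(0) = -10, encontramos a(t) = -10. Tenemos la aceleración a(t) = -10. Sustituyendo t = 3: a(3) = -10.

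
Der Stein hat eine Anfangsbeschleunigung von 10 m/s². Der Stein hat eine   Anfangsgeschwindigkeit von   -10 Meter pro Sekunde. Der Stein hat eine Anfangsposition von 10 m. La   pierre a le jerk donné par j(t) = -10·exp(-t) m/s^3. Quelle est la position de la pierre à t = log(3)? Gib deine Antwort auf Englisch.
We must find the integral of our jerk equation j(t) = -10·exp(-t) 3 times. The integral of jerk is acceleration. Using a(0) = 10, we get a(t) = 10·exp(-t). Integrating acceleration and using the initial condition v(0) = -10, we get v(t) = -10·exp(-t). The integral of velocity is position. Using x(0) = 10, we get x(t) = 10·exp(-t). Using x(t) = 10·exp(-t) and substituting t = log(3), we find x = 10/3.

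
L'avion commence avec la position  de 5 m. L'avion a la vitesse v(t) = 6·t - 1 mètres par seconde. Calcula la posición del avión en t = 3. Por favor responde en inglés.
To find the answer, we compute 1 integral of v(t) = 6·t - 1. Integrating velocity and using the initial condition x(0) = 5, we get x(t) = 3·t^2 - t + 5. We have position x(t) = 3·t^2 - t + 5. Substituting t = 3: x(3) = 29.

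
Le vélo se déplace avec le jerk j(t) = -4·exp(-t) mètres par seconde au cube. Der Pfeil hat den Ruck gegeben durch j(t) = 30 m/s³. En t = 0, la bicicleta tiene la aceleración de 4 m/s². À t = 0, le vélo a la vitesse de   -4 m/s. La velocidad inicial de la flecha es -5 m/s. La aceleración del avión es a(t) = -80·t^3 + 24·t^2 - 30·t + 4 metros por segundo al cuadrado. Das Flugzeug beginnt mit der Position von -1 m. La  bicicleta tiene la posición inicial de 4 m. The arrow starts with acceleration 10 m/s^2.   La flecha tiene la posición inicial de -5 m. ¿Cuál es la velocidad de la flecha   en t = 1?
Partiendo de la sacudida j(t) = 30, tomamos 2 antiderivadas. La integral de la sacudida, con a(0) = 10, da la aceleración: a(t) = 30·t + 10. Tomando ∫a(t)dt y aplicando v(0) = -5, encontramos v(t) = 15·t^2 + 10·t - 5. Tenemos la velocidad v(t) = 15·t^2 + 10·t - 5. Sustituyendo t = 1: v(1) = 20.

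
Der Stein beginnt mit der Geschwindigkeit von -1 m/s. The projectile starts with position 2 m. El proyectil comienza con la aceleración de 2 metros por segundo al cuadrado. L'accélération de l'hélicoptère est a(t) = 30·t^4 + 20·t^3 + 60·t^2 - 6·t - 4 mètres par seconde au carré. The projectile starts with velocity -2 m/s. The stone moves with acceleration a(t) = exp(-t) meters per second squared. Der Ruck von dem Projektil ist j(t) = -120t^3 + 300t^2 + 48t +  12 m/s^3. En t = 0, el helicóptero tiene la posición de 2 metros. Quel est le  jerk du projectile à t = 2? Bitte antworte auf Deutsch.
Mit j(t) = -120·t^3 + 300·t^2 + 48·t + 12 und Einsetzen von t = 2, finden wir j = 348.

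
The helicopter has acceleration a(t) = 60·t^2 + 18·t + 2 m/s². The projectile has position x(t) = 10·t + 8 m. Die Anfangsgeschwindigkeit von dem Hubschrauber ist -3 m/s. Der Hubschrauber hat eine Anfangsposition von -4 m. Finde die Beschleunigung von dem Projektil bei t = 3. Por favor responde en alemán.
Ausgehend von der Position x(t) = 10·t + 8, nehmen wir 2 Ableitungen. Die Ableitung von der Position ergibt die Geschwindigkeit: v(t) = 10. Die Ableitung von der Geschwindigkeit ergibt die Beschleunigung: a(t) = 0. Aus der Gleichung für die Beschleunigung a(t) = 0, setzen wir t = 3 ein und erhalten a = 0.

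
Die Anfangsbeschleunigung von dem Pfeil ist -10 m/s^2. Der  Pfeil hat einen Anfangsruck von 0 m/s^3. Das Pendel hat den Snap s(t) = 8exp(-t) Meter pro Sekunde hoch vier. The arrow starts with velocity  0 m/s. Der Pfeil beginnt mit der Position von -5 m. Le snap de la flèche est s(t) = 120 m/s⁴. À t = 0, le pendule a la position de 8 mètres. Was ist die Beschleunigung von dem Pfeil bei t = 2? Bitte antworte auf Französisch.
Nous devons trouver l'intégrale de notre équation du snap s(t) = 120 2 fois. L'intégrale du snap est le jerk. En utilisant j(0) = 0, nous obtenons j(t) = 120·t. L'intégrale du jerk est l'accélération. En utilisant a(0) = -10, nous obtenons a(t) = 60·t^2 - 10. En utilisant a(t) = 60·t^2 - 10 et en substituant t = 2, nous trouvons a = 230.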